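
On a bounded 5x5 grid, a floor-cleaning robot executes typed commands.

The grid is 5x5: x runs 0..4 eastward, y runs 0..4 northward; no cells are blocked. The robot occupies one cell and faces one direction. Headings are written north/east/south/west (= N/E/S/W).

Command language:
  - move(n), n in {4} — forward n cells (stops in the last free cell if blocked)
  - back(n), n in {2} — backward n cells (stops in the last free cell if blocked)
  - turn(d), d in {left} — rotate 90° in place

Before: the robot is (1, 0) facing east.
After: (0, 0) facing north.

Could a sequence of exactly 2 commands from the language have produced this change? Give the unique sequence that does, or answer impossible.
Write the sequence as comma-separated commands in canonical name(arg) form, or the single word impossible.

back(2), turn(left)

key: position moved to (0,0) AND the heading swung to N — translation plus rotation needed
start: (1, 0) facing east
t=1 back(2) ⇒ (0, 0) facing east
t=2 turn(left) ⇒ (0, 0) facing north
uniquely the one of 9 2-step routes that fits.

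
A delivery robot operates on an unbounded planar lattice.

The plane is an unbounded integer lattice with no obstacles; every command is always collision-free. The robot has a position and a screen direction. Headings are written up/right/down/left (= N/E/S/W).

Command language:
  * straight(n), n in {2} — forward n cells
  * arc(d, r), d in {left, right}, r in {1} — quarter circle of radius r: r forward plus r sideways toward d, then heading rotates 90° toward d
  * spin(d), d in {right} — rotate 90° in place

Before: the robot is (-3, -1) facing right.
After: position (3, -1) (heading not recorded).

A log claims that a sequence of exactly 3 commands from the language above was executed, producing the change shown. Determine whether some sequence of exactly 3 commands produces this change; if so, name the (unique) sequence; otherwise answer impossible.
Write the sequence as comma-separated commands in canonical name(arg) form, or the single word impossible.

from: (-3, -1) facing right
[1] after straight(2): (-1, -1) facing right
[2] after straight(2): (1, -1) facing right
[3] after straight(2): (3, -1) facing right
all 64 alternatives checked — unique.

straight(2), straight(2), straight(2)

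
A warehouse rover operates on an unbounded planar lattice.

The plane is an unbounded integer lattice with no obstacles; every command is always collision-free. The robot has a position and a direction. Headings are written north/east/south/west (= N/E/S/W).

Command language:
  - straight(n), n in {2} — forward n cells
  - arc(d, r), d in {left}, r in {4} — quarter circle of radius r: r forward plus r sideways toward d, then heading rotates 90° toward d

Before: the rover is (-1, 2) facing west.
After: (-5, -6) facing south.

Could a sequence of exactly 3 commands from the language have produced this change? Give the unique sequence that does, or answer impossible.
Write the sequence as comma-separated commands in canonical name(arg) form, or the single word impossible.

arc(left, 4), straight(2), straight(2)

key: order matters: swapping arc(left, 4) and straight(2) lands elsewhere
begin: (-1, 2) facing west
1. arc(left, 4) → (-5, -2) facing south
2. straight(2) → (-5, -4) facing south
3. straight(2) → (-5, -6) facing south
uniquely the one of 8 3-step routes that fits.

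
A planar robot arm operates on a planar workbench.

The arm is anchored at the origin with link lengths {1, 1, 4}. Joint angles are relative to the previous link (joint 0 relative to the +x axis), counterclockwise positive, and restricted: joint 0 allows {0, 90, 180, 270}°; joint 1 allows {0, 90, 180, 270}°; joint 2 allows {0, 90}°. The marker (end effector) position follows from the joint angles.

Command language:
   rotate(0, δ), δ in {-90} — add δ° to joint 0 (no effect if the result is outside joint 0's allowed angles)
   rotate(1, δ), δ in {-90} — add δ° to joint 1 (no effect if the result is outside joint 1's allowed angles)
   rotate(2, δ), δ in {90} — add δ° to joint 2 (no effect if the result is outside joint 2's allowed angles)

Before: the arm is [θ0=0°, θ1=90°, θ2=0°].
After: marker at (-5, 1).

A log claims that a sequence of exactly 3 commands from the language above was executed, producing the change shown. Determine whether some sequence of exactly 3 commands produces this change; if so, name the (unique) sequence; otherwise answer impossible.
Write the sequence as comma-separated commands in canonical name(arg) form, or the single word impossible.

rotate(0, -90), rotate(0, -90), rotate(0, -90)

initial: [θ0=0°, θ1=90°, θ2=0°]
1. rotate(0, -90) → [θ0=270°, θ1=90°, θ2=0°]
2. rotate(0, -90) → [θ0=180°, θ1=90°, θ2=0°]
3. rotate(0, -90) → [θ0=90°, θ1=90°, θ2=0°]
no other 3-command option fits: unique.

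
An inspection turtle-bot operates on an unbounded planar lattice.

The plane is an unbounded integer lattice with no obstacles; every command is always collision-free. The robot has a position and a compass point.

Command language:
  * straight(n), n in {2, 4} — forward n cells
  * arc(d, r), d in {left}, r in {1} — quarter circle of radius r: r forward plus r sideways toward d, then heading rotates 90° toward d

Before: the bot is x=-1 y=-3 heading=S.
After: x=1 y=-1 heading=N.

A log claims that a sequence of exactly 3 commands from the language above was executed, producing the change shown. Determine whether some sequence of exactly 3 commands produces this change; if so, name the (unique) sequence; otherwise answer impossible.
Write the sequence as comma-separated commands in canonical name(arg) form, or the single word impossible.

arc(left, 1), arc(left, 1), straight(2)

key: order matters: swapping arc(left, 1) and straight(2) lands elsewhere
start: x=-1 y=-3 heading=S
1. arc(left, 1) → x=0 y=-4 heading=E
2. arc(left, 1) → x=1 y=-3 heading=N
3. straight(2) → x=1 y=-1 heading=N
uniquely the one of 27 3-step routes that fits.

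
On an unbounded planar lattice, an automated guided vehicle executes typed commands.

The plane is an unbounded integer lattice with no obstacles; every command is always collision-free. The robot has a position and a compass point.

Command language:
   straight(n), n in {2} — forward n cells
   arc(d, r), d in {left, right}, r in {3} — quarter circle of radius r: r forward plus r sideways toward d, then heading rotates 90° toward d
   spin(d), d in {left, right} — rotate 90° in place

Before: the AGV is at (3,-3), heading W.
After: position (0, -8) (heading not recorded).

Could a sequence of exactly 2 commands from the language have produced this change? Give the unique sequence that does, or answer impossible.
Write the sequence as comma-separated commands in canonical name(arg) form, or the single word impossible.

key: order matters: swapping arc(left, 3) and straight(2) lands elsewhere
t0: at (3,-3), heading W
step 1 (arc(left, 3)): at (0,-6), heading S
step 2 (straight(2)): at (0,-8), heading S
no other 2-command option fits: unique.

arc(left, 3), straight(2)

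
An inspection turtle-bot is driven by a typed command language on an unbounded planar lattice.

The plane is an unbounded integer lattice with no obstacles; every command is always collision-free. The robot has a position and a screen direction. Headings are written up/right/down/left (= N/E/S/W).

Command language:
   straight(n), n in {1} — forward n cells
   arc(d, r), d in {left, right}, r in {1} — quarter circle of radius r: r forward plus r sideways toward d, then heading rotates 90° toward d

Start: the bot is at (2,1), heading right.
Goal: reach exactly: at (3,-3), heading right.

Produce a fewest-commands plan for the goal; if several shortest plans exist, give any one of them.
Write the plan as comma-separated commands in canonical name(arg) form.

t0: at (2,1), heading right
[1] after arc(right, 1): at (3,0), heading down
[2] after arc(right, 1): at (2,-1), heading left
[3] after arc(left, 1): at (1,-2), heading down
[4] after arc(left, 1): at (2,-3), heading right
[5] after straight(1): at (3,-3), heading right
shorter routes all fall short; 5 is best.

arc(right, 1), arc(right, 1), arc(left, 1), arc(left, 1), straight(1)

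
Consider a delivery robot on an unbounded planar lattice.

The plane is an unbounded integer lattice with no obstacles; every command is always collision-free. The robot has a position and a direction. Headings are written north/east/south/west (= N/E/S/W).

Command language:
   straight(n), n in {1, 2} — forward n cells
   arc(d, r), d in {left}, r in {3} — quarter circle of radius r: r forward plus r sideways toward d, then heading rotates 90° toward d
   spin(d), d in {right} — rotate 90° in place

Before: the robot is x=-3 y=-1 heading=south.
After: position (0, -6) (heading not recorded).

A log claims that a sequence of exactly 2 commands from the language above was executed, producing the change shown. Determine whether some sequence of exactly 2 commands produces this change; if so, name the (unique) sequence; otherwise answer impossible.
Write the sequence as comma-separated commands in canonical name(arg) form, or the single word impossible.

straight(2), arc(left, 3)

key: order matters: swapping straight(2) and arc(left, 3) lands elsewhere
start: x=-3 y=-1 heading=south
step 1 (straight(2)): x=-3 y=-3 heading=south
step 2 (arc(left, 3)): x=0 y=-6 heading=east
uniquely the one of 16 2-step routes that fits.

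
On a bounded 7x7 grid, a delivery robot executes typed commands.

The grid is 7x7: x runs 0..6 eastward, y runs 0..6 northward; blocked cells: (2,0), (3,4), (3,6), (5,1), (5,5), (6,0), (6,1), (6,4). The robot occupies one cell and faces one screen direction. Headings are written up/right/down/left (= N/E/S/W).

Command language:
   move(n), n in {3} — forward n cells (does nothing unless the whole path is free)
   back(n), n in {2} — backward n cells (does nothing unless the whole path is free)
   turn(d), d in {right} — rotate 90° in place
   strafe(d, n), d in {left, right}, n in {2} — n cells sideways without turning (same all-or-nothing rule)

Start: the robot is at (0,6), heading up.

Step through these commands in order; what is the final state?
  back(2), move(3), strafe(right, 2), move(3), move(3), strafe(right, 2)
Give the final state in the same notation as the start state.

at (2,4), heading up

from: at (0,6), heading up
1. back(2) → at (0,4), heading up
2. move(3) → at (0,4), heading up
3. strafe(right, 2) → at (2,4), heading up
4. move(3) → at (2,4), heading up
5. move(3) → at (2,4), heading up
6. strafe(right, 2) → at (2,4), heading up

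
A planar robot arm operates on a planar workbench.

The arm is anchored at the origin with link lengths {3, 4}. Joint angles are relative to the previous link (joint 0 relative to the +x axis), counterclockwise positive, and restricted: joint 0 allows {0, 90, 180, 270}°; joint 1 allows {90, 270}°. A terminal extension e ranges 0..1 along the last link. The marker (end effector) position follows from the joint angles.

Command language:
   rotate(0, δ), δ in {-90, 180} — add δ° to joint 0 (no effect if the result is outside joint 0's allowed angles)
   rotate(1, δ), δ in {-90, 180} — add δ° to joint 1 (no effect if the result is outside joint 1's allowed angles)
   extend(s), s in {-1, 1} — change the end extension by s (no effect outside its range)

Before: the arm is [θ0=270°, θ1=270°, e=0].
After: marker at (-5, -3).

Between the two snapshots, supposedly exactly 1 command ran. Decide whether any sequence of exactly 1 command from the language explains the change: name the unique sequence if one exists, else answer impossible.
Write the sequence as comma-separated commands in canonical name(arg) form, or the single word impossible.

extend(1)

t0: [θ0=270°, θ1=270°, e=0]
step 1 (extend(1)): [θ0=270°, θ1=270°, e=1]
no rival 1-sequence matches.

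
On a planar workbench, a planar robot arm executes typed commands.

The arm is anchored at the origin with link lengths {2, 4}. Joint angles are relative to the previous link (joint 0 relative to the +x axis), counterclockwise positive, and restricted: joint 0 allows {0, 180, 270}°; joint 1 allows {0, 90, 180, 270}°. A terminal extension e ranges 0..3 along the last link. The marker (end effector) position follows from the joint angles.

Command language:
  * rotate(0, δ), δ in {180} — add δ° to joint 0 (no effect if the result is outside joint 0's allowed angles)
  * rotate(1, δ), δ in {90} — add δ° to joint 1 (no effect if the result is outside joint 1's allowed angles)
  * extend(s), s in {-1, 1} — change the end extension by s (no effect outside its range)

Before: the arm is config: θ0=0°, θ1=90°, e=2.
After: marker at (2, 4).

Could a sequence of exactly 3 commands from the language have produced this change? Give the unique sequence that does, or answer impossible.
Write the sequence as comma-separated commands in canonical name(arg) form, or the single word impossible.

from: config: θ0=0°, θ1=90°, e=2
1. extend(-1) → config: θ0=0°, θ1=90°, e=1
2. extend(-1) → config: θ0=0°, θ1=90°, e=0
3. extend(-1) → config: θ0=0°, θ1=90°, e=0
all 64 alternatives checked — unique.

extend(-1), extend(-1), extend(-1)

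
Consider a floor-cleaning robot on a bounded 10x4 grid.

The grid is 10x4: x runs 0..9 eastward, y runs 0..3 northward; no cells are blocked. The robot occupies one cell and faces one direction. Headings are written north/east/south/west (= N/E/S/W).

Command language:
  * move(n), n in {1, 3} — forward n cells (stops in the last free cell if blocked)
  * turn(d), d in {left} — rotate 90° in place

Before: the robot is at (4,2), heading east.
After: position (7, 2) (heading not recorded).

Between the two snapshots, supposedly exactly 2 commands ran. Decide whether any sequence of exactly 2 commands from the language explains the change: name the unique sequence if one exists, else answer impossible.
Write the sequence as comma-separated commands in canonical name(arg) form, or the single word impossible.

move(3), turn(left)

key: running turn(left) before move(3) would end elsewhere — order is forced
start: at (4,2), heading east
step 1 (move(3)): at (7,2), heading east
step 2 (turn(left)): at (7,2), heading north
uniquely the one of 9 2-step routes that fits.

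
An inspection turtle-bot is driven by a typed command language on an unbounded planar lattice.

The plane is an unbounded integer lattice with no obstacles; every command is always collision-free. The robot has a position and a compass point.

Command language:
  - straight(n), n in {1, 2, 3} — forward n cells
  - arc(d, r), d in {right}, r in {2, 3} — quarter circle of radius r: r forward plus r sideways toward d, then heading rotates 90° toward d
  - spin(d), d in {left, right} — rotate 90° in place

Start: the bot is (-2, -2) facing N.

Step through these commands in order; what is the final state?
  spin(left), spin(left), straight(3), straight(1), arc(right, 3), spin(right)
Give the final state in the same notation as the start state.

(-5, -9) facing N

start: (-2, -2) facing N
1. spin(left) → (-2, -2) facing W
2. spin(left) → (-2, -2) facing S
3. straight(3) → (-2, -5) facing S
4. straight(1) → (-2, -6) facing S
5. arc(right, 3) → (-5, -9) facing W
6. spin(right) → (-5, -9) facing N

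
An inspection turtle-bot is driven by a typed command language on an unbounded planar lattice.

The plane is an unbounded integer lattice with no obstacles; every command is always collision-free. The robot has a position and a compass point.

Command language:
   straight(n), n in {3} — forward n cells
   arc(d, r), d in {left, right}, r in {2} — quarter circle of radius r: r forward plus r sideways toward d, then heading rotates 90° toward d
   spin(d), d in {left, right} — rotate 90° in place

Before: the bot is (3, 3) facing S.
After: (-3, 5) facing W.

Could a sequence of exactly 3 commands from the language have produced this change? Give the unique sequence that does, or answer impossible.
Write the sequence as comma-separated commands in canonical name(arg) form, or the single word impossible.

arc(right, 2), arc(right, 2), arc(left, 2)

key: position moved to (-3,5) AND the heading swung to W — translation plus rotation needed
begin: (3, 3) facing S
step 1 (arc(right, 2)): (1, 1) facing W
step 2 (arc(right, 2)): (-1, 3) facing N
step 3 (arc(left, 2)): (-3, 5) facing W
all 125 alternatives checked — unique.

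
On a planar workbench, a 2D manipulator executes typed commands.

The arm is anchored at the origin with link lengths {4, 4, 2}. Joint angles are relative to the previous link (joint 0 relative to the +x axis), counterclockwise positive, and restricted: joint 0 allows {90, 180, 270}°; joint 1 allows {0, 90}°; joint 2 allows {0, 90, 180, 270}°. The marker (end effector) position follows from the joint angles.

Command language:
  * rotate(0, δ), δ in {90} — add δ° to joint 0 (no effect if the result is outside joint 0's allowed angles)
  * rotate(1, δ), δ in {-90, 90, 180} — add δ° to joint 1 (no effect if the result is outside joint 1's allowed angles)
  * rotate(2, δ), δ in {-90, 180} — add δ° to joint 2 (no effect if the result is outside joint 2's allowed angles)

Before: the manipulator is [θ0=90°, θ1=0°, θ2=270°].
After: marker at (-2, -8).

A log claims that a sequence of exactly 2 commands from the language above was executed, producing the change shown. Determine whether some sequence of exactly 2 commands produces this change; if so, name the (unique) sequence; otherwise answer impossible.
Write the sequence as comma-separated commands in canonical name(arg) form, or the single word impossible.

start: [θ0=90°, θ1=0°, θ2=270°]
step 1 (rotate(0, 90)): [θ0=180°, θ1=0°, θ2=270°]
step 2 (rotate(0, 90)): [θ0=270°, θ1=0°, θ2=270°]
all 36 alternatives checked — unique.

rotate(0, 90), rotate(0, 90)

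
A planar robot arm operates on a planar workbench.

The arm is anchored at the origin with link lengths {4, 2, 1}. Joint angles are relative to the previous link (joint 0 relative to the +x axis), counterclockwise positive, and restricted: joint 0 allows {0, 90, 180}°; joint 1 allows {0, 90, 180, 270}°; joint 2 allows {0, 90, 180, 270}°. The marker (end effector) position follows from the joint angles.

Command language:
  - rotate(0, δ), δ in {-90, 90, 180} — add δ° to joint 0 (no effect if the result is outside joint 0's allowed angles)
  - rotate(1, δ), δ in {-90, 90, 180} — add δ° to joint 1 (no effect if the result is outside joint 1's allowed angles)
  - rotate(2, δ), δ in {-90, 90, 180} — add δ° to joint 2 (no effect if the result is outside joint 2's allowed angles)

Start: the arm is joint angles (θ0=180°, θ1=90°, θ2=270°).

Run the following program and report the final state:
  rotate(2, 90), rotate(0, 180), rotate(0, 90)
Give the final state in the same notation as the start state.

begin: joint angles (θ0=180°, θ1=90°, θ2=270°)
t=1 rotate(2, 90) ⇒ joint angles (θ0=180°, θ1=90°, θ2=0°)
t=2 rotate(0, 180) ⇒ joint angles (θ0=0°, θ1=90°, θ2=0°)
t=3 rotate(0, 90) ⇒ joint angles (θ0=90°, θ1=90°, θ2=0°)

joint angles (θ0=90°, θ1=90°, θ2=0°)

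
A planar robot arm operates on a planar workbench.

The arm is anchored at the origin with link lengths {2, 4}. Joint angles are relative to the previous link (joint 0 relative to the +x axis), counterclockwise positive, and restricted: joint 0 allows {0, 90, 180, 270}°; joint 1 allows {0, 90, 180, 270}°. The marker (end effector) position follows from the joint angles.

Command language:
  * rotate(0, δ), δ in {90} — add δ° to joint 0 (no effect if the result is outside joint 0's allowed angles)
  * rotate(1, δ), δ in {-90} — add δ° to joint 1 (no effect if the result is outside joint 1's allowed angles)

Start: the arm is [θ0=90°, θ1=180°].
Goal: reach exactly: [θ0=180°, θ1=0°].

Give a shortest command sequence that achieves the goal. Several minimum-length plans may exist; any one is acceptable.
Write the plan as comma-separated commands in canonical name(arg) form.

rotate(0, 90), rotate(1, -90), rotate(1, -90)

begin: [θ0=90°, θ1=180°]
[1] after rotate(0, 90): [θ0=180°, θ1=180°]
[2] after rotate(1, -90): [θ0=180°, θ1=90°]
[3] after rotate(1, -90): [θ0=180°, θ1=0°]
no 2-step plan works, so 3 is optimal.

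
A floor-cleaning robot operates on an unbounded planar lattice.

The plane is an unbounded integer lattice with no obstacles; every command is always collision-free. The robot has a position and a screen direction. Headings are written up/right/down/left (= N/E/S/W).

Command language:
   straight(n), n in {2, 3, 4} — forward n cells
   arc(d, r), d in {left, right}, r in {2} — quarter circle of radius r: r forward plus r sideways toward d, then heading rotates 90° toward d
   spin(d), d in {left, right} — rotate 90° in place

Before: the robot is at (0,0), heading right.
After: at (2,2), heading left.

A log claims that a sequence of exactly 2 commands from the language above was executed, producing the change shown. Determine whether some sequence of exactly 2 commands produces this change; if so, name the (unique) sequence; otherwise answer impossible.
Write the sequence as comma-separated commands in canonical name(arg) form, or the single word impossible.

arc(left, 2), spin(left)

key: running spin(left) before arc(left, 2) would end elsewhere — order is forced
t0: at (0,0), heading right
t=1 arc(left, 2) ⇒ at (2,2), heading up
t=2 spin(left) ⇒ at (2,2), heading left
no rival 2-sequence matches.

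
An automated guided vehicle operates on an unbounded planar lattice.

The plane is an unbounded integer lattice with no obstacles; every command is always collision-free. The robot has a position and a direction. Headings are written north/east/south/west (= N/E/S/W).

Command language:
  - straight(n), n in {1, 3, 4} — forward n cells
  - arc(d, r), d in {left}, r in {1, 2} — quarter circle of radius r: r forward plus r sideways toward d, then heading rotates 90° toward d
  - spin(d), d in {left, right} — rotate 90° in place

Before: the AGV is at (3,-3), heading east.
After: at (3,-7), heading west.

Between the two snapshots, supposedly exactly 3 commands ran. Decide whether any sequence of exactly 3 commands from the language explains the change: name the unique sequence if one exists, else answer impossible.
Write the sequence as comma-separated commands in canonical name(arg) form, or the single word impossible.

key: cell and facing (now W) both changed — the 3 commands mix motion and turning
begin: at (3,-3), heading east
step 1 (spin(right)): at (3,-3), heading south
step 2 (straight(4)): at (3,-7), heading south
step 3 (spin(right)): at (3,-7), heading west
all 343 alternatives checked — unique.

spin(right), straight(4), spin(right)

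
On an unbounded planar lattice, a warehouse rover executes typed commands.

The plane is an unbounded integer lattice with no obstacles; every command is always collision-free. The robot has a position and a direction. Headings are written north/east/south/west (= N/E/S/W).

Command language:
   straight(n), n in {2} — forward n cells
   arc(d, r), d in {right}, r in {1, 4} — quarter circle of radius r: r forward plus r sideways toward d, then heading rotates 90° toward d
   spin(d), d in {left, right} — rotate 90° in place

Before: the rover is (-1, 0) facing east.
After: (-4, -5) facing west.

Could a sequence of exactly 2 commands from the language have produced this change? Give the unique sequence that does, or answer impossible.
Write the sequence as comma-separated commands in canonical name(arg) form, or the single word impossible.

arc(right, 1), arc(right, 4)

key: position moved to (-4,-5) AND the heading swung to W — translation plus rotation needed
t0: (-1, 0) facing east
[1] after arc(right, 1): (0, -1) facing south
[2] after arc(right, 4): (-4, -5) facing west
all 25 alternatives checked — unique.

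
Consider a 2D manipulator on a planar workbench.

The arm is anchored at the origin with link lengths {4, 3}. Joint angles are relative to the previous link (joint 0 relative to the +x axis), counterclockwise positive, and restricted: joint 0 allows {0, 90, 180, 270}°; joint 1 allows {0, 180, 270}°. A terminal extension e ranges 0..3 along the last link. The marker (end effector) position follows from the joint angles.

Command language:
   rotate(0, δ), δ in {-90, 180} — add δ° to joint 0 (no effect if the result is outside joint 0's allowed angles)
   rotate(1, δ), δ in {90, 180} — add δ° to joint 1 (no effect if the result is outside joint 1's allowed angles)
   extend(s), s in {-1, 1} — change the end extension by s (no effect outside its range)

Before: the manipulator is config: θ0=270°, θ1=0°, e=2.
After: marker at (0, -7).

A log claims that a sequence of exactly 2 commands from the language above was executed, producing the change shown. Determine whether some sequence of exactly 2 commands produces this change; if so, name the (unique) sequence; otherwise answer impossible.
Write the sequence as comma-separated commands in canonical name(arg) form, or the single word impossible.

initial: config: θ0=270°, θ1=0°, e=2
[1] after extend(-1): config: θ0=270°, θ1=0°, e=1
[2] after extend(-1): config: θ0=270°, θ1=0°, e=0
no rival 2-sequence matches.

extend(-1), extend(-1)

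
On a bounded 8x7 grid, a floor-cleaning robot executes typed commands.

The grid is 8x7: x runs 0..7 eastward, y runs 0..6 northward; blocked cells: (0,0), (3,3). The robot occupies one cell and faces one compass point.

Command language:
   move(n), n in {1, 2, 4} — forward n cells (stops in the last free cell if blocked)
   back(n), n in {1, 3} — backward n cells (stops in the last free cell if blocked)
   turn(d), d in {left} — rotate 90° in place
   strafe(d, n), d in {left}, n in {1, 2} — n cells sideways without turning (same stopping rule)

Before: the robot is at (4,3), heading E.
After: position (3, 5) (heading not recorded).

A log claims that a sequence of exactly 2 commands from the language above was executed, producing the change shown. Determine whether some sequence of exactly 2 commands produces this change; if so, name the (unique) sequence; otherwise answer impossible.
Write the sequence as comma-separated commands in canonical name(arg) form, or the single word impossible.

strafe(left, 2), back(1)

key: running back(1) before strafe(left, 2) would end elsewhere — order is forced
initial: at (4,3), heading E
1. strafe(left, 2) → at (4,5), heading E
2. back(1) → at (3,5), heading E
no other 2-command option fits: unique.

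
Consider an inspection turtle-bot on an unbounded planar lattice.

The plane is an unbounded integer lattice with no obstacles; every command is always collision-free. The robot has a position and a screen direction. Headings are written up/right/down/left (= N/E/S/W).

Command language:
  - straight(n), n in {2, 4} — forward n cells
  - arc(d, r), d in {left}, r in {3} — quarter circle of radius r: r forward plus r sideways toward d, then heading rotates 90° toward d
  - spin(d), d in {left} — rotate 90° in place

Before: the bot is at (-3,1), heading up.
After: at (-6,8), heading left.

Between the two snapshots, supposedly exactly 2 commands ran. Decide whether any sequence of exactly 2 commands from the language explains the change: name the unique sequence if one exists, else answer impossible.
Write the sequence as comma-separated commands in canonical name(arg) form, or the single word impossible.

key: order matters: swapping straight(4) and arc(left, 3) lands elsewhere
from: at (-3,1), heading up
1. straight(4) → at (-3,5), heading up
2. arc(left, 3) → at (-6,8), heading left
uniquely the one of 16 2-step routes that fits.

straight(4), arc(left, 3)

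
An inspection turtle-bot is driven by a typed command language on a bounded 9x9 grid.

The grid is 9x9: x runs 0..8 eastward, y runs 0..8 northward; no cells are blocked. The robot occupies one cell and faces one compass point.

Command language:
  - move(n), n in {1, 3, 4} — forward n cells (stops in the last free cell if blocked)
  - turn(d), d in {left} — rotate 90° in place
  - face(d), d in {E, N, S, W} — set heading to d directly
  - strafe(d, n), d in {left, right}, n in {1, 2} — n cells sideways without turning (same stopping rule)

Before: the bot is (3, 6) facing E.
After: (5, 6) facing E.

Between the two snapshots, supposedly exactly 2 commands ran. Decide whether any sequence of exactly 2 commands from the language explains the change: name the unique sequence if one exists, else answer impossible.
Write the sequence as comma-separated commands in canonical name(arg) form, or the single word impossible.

key: heading stays E — no command in the sequence turns
t0: (3, 6) facing E
1. move(1) → (4, 6) facing E
2. move(1) → (5, 6) facing E
uniquely the one of 144 2-step routes that fits.

move(1), move(1)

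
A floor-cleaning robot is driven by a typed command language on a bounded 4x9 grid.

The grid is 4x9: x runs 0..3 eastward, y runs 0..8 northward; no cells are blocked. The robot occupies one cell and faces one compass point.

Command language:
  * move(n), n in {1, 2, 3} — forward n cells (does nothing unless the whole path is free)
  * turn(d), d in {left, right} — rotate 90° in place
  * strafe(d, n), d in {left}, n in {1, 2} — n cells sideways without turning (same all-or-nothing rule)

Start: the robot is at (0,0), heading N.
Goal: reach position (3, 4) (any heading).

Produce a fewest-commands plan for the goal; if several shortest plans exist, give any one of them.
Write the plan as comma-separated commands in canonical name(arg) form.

t0: at (0,0), heading N
step 1 (turn(right)): at (0,0), heading E
step 2 (strafe(left, 2)): at (0,2), heading E
step 3 (strafe(left, 2)): at (0,4), heading E
step 4 (move(3)): at (3,4), heading E
nothing shorter than 4 reaches the goal.

turn(right), strafe(left, 2), strafe(left, 2), move(3)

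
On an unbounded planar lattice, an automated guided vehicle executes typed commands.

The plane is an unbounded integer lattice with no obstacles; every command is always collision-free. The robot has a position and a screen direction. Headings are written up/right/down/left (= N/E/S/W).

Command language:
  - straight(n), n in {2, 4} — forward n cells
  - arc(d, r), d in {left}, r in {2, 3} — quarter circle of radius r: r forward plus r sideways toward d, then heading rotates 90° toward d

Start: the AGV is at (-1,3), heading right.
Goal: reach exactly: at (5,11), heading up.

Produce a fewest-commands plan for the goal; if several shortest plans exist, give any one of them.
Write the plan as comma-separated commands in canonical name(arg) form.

begin: at (-1,3), heading right
step 1 (straight(4)): at (3,3), heading right
step 2 (arc(left, 2)): at (5,5), heading up
step 3 (straight(4)): at (5,9), heading up
step 4 (straight(2)): at (5,11), heading up
no 3-step plan works, so 4 is optimal.

straight(4), arc(left, 2), straight(4), straight(2)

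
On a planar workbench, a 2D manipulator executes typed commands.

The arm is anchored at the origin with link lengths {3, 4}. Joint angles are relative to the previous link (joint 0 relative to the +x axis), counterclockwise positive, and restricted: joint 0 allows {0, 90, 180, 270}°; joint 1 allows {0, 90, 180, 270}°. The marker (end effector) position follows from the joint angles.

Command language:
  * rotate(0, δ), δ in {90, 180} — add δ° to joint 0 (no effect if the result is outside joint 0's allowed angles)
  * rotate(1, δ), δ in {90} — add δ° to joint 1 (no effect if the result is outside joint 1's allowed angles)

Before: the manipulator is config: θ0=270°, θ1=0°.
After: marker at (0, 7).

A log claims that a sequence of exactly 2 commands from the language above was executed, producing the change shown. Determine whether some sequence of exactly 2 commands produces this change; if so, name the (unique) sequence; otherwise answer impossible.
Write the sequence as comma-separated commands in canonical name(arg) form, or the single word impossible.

begin: config: θ0=270°, θ1=0°
1. rotate(0, 90) → config: θ0=0°, θ1=0°
2. rotate(0, 90) → config: θ0=90°, θ1=0°
uniquely the one of 9 2-step routes that fits.

rotate(0, 90), rotate(0, 90)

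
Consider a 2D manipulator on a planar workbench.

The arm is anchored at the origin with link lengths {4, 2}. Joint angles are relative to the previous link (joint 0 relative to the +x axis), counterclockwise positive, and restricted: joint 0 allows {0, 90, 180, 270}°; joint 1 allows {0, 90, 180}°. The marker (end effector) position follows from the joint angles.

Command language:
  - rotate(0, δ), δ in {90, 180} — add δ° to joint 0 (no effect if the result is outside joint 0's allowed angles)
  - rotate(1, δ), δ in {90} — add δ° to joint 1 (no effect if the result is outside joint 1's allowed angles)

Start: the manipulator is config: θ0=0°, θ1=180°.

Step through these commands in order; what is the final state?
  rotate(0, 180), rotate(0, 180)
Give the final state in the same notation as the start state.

initial: config: θ0=0°, θ1=180°
t=1 rotate(0, 180) ⇒ config: θ0=180°, θ1=180°
t=2 rotate(0, 180) ⇒ config: θ0=0°, θ1=180°

config: θ0=0°, θ1=180°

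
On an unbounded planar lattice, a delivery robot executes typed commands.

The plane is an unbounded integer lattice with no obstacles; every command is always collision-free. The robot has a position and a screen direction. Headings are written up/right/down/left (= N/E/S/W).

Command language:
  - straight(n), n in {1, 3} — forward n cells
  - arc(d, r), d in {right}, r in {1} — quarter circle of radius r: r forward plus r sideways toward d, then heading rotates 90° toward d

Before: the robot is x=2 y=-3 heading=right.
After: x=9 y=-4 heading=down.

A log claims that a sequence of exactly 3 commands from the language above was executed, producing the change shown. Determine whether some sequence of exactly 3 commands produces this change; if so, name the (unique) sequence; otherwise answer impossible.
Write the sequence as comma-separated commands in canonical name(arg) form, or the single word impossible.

straight(3), straight(3), arc(right, 1)

key: running arc(right, 1) before straight(3) would end elsewhere — order is forced
initial: x=2 y=-3 heading=right
t=1 straight(3) ⇒ x=5 y=-3 heading=right
t=2 straight(3) ⇒ x=8 y=-3 heading=right
t=3 arc(right, 1) ⇒ x=9 y=-4 heading=down
all 27 alternatives checked — unique.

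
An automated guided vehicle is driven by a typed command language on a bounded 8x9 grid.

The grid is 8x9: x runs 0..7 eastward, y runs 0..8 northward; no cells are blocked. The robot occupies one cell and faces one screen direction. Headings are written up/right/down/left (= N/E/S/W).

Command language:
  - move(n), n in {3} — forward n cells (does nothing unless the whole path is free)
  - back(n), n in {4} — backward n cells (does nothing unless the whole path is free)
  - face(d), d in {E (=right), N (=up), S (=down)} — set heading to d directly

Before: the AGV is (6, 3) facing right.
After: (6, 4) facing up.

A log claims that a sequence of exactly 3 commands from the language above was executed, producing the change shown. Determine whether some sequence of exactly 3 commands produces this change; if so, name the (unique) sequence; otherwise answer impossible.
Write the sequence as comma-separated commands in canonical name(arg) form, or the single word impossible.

every 3-command combo misses the target.

impossible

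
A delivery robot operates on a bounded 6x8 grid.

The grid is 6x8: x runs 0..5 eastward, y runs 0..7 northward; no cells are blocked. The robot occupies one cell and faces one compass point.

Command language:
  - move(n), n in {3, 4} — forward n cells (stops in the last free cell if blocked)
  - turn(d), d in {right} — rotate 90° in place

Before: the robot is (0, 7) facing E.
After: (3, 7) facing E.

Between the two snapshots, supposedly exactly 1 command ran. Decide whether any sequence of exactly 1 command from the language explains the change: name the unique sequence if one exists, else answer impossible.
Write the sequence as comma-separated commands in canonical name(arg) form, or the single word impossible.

move(3)

key: heading stays E — the single command does not turn
begin: (0, 7) facing E
t=1 move(3) ⇒ (3, 7) facing E
all 3 alternatives checked — unique.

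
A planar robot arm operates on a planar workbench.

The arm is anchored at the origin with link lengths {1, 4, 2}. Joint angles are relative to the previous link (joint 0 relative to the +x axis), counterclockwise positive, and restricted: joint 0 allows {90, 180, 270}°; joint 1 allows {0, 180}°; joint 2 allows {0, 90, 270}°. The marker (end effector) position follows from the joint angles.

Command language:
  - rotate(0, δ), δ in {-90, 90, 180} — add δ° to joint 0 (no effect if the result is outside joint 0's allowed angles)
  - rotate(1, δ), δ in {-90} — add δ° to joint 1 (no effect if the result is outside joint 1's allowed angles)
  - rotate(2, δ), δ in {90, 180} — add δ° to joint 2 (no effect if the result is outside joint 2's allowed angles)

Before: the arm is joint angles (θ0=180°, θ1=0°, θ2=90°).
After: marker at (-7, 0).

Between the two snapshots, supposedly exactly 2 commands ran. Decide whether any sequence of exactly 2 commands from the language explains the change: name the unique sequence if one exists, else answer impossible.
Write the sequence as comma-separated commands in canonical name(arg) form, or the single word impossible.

rotate(2, 180), rotate(2, 90)

key: running rotate(2, 90) before rotate(2, 180) would end elsewhere — order is forced
from: joint angles (θ0=180°, θ1=0°, θ2=90°)
t=1 rotate(2, 180) ⇒ joint angles (θ0=180°, θ1=0°, θ2=270°)
t=2 rotate(2, 90) ⇒ joint angles (θ0=180°, θ1=0°, θ2=0°)
no rival 2-sequence matches.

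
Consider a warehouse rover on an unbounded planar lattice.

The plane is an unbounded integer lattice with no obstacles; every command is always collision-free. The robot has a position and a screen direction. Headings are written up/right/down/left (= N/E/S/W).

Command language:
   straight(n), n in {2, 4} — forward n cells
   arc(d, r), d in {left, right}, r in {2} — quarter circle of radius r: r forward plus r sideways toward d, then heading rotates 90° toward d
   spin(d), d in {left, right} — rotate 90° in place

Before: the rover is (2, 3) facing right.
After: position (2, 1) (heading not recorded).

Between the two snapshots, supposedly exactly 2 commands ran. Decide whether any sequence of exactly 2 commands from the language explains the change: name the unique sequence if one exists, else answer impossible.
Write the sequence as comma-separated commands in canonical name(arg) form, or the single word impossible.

key: order matters: swapping spin(right) and straight(2) lands elsewhere
start: (2, 3) facing right
t=1 spin(right) ⇒ (2, 3) facing down
t=2 straight(2) ⇒ (2, 1) facing down
no rival 2-sequence matches.

spin(right), straight(2)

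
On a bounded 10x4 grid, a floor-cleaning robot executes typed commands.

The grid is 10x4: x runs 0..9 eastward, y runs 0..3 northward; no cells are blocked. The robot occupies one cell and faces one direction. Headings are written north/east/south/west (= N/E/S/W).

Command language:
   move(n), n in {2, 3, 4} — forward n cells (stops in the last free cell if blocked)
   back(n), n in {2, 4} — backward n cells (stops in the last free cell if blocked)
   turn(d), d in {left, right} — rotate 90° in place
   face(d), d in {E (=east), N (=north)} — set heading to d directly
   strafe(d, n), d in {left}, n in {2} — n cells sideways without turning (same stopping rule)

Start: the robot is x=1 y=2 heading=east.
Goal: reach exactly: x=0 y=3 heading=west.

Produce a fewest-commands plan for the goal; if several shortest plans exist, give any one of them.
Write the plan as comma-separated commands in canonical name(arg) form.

t0: x=1 y=2 heading=east
1. face(N) → x=1 y=2 heading=north
2. move(2) → x=1 y=3 heading=north
3. turn(left) → x=1 y=3 heading=west
4. move(2) → x=0 y=3 heading=west
minimal: 4 command(s), checked below 4.

face(N), move(2), turn(left), move(2)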